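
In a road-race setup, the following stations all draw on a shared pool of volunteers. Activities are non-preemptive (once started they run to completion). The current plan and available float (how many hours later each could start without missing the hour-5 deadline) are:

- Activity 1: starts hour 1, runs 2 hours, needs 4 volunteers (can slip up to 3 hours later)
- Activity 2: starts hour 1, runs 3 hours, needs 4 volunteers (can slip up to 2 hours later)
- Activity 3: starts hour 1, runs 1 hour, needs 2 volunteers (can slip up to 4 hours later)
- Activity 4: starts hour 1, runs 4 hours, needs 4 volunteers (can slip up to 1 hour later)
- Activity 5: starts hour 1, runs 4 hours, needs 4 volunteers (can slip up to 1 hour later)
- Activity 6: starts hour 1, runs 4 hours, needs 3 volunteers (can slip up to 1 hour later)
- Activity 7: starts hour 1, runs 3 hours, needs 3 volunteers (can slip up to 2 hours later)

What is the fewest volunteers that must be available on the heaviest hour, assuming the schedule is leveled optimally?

Early-start (Activity 1@1, Activity 2@1, Activity 3@1, Activity 4@1, Activity 5@1, Activity 6@1, Activity 7@1) gives peak 24: h1:24  h2:22  h3:18  h4:11  h5:0.
Shift Activity 2→3, Activity 7→2.
Schedule Activity 1@1, Activity 2@3, Activity 3@1, Activity 4@1, Activity 5@1, Activity 6@1, Activity 7@2: h1:17  h2:18  h3:18  h4:18  h5:4 — peak 18.

18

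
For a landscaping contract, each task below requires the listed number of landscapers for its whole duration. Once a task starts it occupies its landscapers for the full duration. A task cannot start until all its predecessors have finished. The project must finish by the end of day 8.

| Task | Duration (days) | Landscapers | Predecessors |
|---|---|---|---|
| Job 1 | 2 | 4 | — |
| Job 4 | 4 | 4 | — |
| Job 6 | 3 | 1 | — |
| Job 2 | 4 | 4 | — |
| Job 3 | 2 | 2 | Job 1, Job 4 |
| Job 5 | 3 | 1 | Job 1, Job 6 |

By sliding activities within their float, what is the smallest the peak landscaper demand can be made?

8

Early-start (Job 1@1, Job 4@1, Job 6@1, Job 2@1, Job 3@5, Job 5@4) gives peak 13: d1:13  d2:13  d3:9  d4:9  d5:3  d6:3  d7:0  d8:0.
Shift Job 6→3, Job 2→5, Job 5→6.
Schedule Job 1@1, Job 4@1, Job 6@3, Job 2@5, Job 3@5, Job 5@6: d1:8  d2:8  d3:5  d4:5  d5:7  d6:7  d7:5  d8:5 — peak 8.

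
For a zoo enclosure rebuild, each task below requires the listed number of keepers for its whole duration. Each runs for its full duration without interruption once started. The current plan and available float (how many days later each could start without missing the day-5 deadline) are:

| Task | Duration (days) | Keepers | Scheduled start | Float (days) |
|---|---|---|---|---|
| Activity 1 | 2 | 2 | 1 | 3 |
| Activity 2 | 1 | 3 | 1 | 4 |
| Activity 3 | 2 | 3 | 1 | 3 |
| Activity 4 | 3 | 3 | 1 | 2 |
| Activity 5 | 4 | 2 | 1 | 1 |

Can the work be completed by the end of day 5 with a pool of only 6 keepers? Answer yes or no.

The minimum achievable peak is 7; 6 < 7, so no feasible schedule stays within the cap.

no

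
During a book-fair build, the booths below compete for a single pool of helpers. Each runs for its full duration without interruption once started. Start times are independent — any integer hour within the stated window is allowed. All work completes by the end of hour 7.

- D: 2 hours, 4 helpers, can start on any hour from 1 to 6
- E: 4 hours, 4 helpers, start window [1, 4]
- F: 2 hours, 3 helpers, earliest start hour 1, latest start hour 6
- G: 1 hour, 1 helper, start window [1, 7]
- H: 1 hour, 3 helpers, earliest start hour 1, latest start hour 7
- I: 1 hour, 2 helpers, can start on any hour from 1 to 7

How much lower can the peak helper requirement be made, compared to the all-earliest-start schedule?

Early-start peak: h1:17  h2:11  h3:4  h4:4  h5:0  h6:0  h7:0 ⇒ 17.
Leveled (D@1, E@3, F@1, G@3, H@4, I@3): h1:7  h2:7  h3:7  h4:7  h5:4  h6:4  h7:0 ⇒ 7.
Reduction 17 − 7 = 10.

10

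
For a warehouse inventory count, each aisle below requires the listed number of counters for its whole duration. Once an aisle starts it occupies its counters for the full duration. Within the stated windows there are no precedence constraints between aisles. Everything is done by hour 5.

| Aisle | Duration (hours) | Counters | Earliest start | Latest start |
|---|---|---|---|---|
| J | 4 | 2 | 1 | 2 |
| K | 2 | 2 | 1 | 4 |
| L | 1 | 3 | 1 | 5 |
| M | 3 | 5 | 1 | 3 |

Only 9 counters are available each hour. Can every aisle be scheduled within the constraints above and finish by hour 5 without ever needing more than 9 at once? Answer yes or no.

yes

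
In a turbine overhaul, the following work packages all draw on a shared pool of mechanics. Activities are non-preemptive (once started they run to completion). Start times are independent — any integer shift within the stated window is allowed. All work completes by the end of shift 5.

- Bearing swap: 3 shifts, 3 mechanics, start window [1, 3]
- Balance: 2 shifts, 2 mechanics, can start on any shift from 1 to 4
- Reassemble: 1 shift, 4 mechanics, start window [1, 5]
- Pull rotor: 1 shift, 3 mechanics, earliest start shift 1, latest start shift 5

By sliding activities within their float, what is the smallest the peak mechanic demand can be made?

Early-start (Bearing swap@1, Balance@1, Reassemble@1, Pull rotor@1) gives peak 12: s1:12  s2:5  s3:3  s4:0  s5:0.
Shift Reassemble→4, Pull rotor→5.
Schedule Bearing swap@1, Balance@1, Reassemble@4, Pull rotor@5: s1:5  s2:5  s3:3  s4:4  s5:3 — peak 5.

5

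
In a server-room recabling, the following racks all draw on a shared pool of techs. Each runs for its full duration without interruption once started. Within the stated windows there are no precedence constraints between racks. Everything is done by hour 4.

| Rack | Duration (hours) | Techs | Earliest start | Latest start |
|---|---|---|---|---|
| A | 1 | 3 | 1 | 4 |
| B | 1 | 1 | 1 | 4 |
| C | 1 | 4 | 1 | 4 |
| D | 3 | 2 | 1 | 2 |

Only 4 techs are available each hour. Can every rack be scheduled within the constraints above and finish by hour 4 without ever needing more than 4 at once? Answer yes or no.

no

The minimum achievable peak is 5; 4 < 5, so no feasible schedule stays within the cap.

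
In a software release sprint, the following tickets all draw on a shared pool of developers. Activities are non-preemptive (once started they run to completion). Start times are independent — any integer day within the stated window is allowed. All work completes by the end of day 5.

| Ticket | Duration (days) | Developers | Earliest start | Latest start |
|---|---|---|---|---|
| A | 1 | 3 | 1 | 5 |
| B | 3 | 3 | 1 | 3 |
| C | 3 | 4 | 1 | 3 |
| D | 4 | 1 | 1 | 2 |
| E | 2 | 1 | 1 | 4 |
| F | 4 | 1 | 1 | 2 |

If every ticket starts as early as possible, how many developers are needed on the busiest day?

13

Early-start schedule: A@1, B@1, C@1, D@1, E@1, F@1.
Load per day: day 1: 13, day 2: 10, day 3: 9, day 4: 2, day 5: 0.
Peak is 13.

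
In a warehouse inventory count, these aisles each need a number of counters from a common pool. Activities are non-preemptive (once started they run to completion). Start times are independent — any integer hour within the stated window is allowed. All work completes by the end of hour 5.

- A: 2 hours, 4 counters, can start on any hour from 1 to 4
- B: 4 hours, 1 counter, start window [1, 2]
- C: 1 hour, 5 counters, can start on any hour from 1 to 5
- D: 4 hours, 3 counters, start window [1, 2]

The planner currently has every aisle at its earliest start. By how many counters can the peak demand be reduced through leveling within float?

5

Early-start peak: h1:13  h2:8  h3:4  h4:4  h5:0 ⇒ 13.
Leveled (A@1, B@1, C@5, D@1): h1:8  h2:8  h3:4  h4:4  h5:5 ⇒ 8.
Reduction 13 − 8 = 5.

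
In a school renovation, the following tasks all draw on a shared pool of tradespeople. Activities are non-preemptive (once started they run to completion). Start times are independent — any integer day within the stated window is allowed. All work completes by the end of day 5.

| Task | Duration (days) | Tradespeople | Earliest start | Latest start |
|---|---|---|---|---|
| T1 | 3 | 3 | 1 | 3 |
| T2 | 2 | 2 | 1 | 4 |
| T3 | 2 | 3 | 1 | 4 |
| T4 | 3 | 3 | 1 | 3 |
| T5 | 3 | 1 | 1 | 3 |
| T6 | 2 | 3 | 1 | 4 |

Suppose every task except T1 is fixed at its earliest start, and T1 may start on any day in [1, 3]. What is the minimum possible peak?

12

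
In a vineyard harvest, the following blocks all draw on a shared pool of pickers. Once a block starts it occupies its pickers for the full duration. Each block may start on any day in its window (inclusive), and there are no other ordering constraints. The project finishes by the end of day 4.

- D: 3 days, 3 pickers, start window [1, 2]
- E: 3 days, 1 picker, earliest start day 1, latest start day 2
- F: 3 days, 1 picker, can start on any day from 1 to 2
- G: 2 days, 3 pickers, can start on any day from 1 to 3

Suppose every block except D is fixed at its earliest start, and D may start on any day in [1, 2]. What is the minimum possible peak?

8

D@1: d1:8  d2:8  d3:5  d4:0 → peak 8
D@2: d1:5  d2:8  d3:5  d4:3 → peak 8
Best is D@1, peak 8.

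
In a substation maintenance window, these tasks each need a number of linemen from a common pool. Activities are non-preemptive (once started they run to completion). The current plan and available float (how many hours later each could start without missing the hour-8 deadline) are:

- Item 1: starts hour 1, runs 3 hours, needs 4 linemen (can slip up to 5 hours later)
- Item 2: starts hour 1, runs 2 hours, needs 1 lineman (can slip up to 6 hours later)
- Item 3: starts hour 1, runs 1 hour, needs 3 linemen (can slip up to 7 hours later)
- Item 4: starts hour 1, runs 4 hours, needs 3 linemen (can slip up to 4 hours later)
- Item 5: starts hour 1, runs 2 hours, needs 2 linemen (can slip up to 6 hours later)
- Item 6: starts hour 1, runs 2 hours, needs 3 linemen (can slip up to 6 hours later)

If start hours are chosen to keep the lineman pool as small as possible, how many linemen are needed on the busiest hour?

Early-start (Item 1@1, Item 2@1, Item 3@1, Item 4@1, Item 5@1, Item 6@1) gives peak 16: h1:16  h2:13  h3:7  h4:3  h5:0  h6:0  h7:0  h8:0.
Shift Item 3→4, Item 4→4, Item 5→5, Item 6→7.
Schedule Item 1@1, Item 2@1, Item 3@4, Item 4@4, Item 5@5, Item 6@7: h1:5  h2:5  h3:4  h4:6  h5:5  h6:5  h7:6  h8:3 — peak 6.

6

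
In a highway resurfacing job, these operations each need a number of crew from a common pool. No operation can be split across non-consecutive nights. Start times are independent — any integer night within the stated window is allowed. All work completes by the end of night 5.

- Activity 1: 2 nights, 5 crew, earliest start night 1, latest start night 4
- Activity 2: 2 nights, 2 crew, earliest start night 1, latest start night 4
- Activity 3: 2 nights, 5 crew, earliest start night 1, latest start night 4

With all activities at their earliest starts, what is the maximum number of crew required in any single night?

Early-start schedule: Activity 1@1, Activity 2@1, Activity 3@1.
Load per night: night 1: 12, night 2: 12, night 3: 0, night 4: 0, night 5: 0.
Peak is 12.

12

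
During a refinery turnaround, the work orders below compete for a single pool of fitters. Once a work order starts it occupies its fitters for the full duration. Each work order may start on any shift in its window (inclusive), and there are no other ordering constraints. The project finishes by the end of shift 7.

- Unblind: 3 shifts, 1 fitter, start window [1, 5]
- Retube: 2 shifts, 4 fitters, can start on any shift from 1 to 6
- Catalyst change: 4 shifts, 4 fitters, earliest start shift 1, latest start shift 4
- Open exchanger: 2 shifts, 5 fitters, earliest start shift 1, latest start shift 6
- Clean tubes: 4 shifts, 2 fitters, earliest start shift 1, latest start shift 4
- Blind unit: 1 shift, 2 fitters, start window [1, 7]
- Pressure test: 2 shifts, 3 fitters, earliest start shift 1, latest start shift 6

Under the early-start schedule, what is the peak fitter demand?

21

Early-start schedule: Unblind@1, Retube@1, Catalyst change@1, Open exchanger@1, Clean tubes@1, Blind unit@1, Pressure test@1.
Load per shift: shift 1: 21, shift 2: 19, shift 3: 7, shift 4: 6, shift 5: 0, shift 6: 0, shift 7: 0.
Peak is 21.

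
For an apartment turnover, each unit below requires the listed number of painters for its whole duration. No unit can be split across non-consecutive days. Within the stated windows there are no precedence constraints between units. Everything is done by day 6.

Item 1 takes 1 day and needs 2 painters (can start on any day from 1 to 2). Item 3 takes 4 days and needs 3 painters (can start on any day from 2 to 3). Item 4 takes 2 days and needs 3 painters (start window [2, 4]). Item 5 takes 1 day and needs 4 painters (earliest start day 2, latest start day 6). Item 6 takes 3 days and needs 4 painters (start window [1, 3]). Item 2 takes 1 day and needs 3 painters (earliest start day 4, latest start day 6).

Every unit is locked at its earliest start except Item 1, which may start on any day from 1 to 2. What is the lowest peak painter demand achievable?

14

Item 1@1: d1:6  d2:14  d3:10  d4:6  d5:3  d6:0 → peak 14
Item 1@2: d1:4  d2:16  d3:10  d4:6  d5:3  d6:0 → peak 16
Best is Item 1@1, peak 14.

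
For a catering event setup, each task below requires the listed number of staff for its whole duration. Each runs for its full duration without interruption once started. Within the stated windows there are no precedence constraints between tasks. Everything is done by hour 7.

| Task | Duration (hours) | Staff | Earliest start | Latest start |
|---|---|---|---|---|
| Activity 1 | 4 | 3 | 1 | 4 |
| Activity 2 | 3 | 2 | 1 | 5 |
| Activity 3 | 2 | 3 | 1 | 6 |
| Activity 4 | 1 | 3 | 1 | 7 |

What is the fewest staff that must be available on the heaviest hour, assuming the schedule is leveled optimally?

5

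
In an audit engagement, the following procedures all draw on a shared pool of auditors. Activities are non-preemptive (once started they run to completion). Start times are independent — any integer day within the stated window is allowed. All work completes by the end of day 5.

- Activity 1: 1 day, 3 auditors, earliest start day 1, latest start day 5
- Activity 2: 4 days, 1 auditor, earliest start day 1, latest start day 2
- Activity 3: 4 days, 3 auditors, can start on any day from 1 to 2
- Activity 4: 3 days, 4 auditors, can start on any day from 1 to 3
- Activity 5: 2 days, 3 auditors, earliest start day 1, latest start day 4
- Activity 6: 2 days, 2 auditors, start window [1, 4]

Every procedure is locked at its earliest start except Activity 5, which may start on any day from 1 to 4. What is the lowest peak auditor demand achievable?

Activity 5@1: d1:16  d2:13  d3:8  d4:4  d5:0 → peak 16
Activity 5@2: d1:13  d2:13  d3:11  d4:4  d5:0 → peak 13
Activity 5@3: d1:13  d2:10  d3:11  d4:7  d5:0 → peak 13
Activity 5@4: d1:13  d2:10  d3:8  d4:7  d5:3 → peak 13
Best is Activity 5@2, peak 13.

13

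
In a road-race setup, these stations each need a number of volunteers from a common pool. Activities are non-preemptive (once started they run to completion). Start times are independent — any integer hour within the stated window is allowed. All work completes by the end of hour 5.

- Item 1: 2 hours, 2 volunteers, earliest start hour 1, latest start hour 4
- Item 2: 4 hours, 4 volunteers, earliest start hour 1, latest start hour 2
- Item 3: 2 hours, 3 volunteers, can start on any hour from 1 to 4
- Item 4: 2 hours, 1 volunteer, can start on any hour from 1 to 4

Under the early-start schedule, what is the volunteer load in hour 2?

At early start, hour 2 has: Item 1, Item 2, Item 3, Item 4.
Demand: 2 + 4 + 3 + 1 = 10.

10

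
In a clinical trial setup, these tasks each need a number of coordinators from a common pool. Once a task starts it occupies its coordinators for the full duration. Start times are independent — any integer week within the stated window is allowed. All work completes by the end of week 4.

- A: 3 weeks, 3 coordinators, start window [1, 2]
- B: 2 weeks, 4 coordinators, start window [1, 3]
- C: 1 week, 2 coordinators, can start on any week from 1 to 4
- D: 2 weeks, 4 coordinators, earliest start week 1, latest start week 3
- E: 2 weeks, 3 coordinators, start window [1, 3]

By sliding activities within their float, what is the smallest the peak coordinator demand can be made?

10

Early-start (A@1, B@1, C@1, D@1, E@1) gives peak 16: w1:16  w2:14  w3:3  w4:0.
Shift D→3, E→2.
Schedule A@1, B@1, C@1, D@3, E@2: w1:9  w2:10  w3:10  w4:4 — peak 10.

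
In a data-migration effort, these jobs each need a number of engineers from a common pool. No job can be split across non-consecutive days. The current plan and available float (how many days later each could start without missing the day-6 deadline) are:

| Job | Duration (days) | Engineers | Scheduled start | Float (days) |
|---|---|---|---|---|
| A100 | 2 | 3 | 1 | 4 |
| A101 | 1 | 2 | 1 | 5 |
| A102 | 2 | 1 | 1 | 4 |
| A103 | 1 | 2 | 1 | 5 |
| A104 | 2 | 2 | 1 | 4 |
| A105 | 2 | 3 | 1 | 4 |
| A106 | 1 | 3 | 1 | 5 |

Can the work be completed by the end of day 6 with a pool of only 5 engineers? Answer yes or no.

Schedule A100@1, A101@1, A102@2, A103@3, A104@3, A105@4, A106@6: d1:5  d2:4  d3:5  d4:5  d5:3  d6:3 — peak 5 ≤ 5.

yes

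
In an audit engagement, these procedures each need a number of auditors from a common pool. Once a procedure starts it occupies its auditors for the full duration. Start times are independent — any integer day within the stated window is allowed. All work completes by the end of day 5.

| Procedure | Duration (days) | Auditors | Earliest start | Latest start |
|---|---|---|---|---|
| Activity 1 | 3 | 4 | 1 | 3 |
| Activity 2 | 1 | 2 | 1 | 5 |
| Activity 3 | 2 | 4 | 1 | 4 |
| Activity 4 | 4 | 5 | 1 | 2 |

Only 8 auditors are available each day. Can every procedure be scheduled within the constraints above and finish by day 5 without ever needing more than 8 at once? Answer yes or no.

Total auditor-days = 42; over 5 days the average is 42/5 > 8, so some day must exceed 8.

no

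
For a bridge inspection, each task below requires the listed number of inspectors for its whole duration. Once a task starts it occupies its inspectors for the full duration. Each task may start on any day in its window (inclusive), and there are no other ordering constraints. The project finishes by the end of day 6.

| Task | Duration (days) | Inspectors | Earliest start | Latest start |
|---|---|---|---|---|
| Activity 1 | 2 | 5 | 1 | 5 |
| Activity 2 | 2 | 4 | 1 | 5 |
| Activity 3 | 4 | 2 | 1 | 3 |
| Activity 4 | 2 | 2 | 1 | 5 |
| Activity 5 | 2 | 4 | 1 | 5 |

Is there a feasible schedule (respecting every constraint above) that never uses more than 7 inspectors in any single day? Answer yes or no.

yes

Schedule Activity 1@1, Activity 2@3, Activity 3@1, Activity 4@5, Activity 5@5: d1:7  d2:7  d3:6  d4:6  d5:6  d6:6 — peak 7 ≤ 7.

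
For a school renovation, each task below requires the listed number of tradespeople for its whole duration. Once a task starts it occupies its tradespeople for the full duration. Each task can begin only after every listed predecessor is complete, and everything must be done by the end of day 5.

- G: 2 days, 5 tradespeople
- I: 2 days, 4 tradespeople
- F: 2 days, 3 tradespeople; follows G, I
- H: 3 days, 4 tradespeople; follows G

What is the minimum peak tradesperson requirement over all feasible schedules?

Schedule G@1, I@1, F@3, H@3: d1:9  d2:9  d3:7  d4:7  d5:4 — peak 9.
No arrangement of the 3 feasible schedules does better.

9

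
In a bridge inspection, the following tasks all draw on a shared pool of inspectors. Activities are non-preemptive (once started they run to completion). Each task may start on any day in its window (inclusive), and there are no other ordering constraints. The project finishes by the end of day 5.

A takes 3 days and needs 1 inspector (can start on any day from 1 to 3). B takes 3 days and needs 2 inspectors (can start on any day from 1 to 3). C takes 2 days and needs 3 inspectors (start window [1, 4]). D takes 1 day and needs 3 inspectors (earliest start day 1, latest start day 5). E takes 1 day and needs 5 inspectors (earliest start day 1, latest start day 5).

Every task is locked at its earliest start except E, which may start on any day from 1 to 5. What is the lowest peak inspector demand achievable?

E@1: d1:14  d2:6  d3:3  d4:0  d5:0 → peak 14
E@2: d1:9  d2:11  d3:3  d4:0  d5:0 → peak 11
E@3: d1:9  d2:6  d3:8  d4:0  d5:0 → peak 9
E@4: d1:9  d2:6  d3:3  d4:5  d5:0 → peak 9
E@5: d1:9  d2:6  d3:3  d4:0  d5:5 → peak 9
Best is E@3, peak 9.

9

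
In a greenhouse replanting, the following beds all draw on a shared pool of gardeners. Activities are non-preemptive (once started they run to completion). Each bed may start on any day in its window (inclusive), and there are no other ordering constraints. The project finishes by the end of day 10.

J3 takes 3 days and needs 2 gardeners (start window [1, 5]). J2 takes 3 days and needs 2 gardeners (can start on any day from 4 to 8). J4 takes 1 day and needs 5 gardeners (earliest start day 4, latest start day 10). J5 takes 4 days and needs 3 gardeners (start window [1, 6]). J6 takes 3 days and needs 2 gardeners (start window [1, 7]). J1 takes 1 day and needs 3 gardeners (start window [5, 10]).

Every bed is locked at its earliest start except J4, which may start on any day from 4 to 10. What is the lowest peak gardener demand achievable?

7

J4@4: d1:7  d2:7  d3:7  d4:10  d5:5  d6:2  d7:0  d8:0  d9:0  d10:0 → peak 10
J4@5: d1:7  d2:7  d3:7  d4:5  d5:10  d6:2  d7:0  d8:0  d9:0  d10:0 → peak 10
J4@6: d1:7  d2:7  d3:7  d4:5  d5:5  d6:7  d7:0  d8:0  d9:0  d10:0 → peak 7
J4@7: d1:7  d2:7  d3:7  d4:5  d5:5  d6:2  d7:5  d8:0  d9:0  d10:0 → peak 7
J4@8: d1:7  d2:7  d3:7  d4:5  d5:5  d6:2  d7:0  d8:5  d9:0  d10:0 → peak 7
J4@9: d1:7  d2:7  d3:7  d4:5  d5:5  d6:2  d7:0  d8:0  d9:5  d10:0 → peak 7
J4@10: d1:7  d2:7  d3:7  d4:5  d5:5  d6:2  d7:0  d8:0  d9:0  d10:5 → peak 7
Best is J4@6, peak 7.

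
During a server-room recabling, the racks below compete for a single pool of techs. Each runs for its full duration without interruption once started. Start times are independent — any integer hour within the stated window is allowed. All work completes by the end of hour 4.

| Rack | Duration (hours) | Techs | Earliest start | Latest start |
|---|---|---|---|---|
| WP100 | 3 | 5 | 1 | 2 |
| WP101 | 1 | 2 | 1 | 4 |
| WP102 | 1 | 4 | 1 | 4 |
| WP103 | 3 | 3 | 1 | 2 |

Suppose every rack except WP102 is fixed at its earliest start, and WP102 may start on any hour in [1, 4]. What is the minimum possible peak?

10

WP102@1: h1:14  h2:8  h3:8  h4:0 → peak 14
WP102@2: h1:10  h2:12  h3:8  h4:0 → peak 12
WP102@3: h1:10  h2:8  h3:12  h4:0 → peak 12
WP102@4: h1:10  h2:8  h3:8  h4:4 → peak 10
Best is WP102@4, peak 10.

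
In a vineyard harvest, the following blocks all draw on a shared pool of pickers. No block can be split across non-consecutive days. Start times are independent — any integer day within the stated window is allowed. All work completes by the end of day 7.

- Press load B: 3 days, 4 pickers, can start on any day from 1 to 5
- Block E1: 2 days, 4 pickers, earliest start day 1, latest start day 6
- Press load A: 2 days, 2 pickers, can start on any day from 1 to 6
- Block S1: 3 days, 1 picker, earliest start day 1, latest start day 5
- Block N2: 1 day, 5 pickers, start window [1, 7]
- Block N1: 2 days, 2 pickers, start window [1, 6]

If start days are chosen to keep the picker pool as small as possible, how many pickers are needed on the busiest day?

6

Early-start (Press load B@1, Block E1@1, Press load A@1, Block S1@1, Block N2@1, Block N1@1) gives peak 18: d1:18  d2:13  d3:5  d4:0  d5:0  d6:0  d7:0.
Shift Block E1→4, Block S1→5, Block N2→6, Block N1→3.
Schedule Press load B@1, Block E1@4, Press load A@1, Block S1@5, Block N2@6, Block N1@3: d1:6  d2:6  d3:6  d4:6  d5:5  d6:6  d7:1 — peak 6.
Total picker-days = 36 over 7 days ⇒ peak ≥ ⌈36/7⌉ = 6, so 6 is optimal.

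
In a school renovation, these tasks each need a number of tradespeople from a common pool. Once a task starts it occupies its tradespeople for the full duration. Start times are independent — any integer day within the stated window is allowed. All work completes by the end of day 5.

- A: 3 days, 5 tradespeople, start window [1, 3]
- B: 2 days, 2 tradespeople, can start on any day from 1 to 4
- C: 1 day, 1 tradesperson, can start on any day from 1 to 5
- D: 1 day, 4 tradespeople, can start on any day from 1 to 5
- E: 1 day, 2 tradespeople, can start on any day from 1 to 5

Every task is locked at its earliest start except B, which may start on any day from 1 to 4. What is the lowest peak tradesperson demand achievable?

12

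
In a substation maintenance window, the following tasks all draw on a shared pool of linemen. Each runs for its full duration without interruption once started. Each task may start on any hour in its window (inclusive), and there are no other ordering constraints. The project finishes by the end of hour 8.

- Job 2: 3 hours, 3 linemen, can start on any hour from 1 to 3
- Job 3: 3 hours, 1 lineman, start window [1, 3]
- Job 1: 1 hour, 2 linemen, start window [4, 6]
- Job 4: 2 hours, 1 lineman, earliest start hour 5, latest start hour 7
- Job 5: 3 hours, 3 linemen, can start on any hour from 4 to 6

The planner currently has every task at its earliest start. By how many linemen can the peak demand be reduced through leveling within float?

Early-start peak: h1:4  h2:4  h3:4  h4:5  h5:4  h6:4  h7:0  h8:0 ⇒ 5.
Leveled (Job 2@1, Job 3@1, Job 1@4, Job 4@5, Job 5@5): h1:4  h2:4  h3:4  h4:2  h5:4  h6:4  h7:3  h8:0 ⇒ 4.
Reduction 5 − 4 = 1.

1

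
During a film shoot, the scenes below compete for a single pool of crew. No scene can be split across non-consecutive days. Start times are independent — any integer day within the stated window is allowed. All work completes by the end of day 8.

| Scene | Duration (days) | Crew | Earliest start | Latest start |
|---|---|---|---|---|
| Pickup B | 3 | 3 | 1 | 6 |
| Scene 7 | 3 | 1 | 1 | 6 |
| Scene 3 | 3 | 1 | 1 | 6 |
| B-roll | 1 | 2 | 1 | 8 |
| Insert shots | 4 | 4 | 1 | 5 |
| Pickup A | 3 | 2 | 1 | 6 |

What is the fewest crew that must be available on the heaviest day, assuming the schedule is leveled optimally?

6

Early-start (Pickup B@1, Scene 7@1, Scene 3@1, B-roll@1, Insert shots@1, Pickup A@1) gives peak 13: d1:13  d2:11  d3:11  d4:4  d5:0  d6:0  d7:0  d8:0.
Shift B-roll→4, Insert shots→4, Pickup A→5.
Schedule Pickup B@1, Scene 7@1, Scene 3@1, B-roll@4, Insert shots@4, Pickup A@5: d1:5  d2:5  d3:5  d4:6  d5:6  d6:6  d7:6  d8:0 — peak 6.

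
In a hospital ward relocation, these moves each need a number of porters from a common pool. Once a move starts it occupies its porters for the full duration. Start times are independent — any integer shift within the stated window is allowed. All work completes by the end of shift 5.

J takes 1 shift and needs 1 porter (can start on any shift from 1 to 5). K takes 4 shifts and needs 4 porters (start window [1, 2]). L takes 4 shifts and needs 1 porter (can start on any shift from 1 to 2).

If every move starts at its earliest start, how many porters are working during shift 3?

5

At early start, shift 3 has: K, L.
Demand: 4 + 1 = 5.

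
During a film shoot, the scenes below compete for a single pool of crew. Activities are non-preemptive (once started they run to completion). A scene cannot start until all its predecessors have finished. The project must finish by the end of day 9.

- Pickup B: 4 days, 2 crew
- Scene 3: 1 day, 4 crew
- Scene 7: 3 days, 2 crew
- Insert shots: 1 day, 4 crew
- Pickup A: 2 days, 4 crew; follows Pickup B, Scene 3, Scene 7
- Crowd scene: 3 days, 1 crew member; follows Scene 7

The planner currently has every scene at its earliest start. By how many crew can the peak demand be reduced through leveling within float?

7

Early-start peak: d1:12  d2:4  d3:4  d4:3  d5:5  d6:5  d7:0  d8:0  d9:0 ⇒ 12.
Leveled (Pickup B@1, Scene 3@5, Scene 7@1, Insert shots@6, Pickup A@7, Crowd scene@4): d1:4  d2:4  d3:4  d4:3  d5:5  d6:5  d7:4  d8:4  d9:0 ⇒ 5.
Reduction 12 − 5 = 7.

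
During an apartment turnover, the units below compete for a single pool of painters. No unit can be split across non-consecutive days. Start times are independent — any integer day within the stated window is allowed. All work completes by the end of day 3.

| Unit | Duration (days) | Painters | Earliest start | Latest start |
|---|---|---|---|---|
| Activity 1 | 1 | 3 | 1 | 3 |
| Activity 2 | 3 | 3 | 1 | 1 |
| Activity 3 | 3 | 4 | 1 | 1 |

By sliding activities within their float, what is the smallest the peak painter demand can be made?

Schedule Activity 1@1, Activity 2@1, Activity 3@1: d1:10  d2:7  d3:7 — peak 10.
No arrangement of the 3 feasible schedules does better.

10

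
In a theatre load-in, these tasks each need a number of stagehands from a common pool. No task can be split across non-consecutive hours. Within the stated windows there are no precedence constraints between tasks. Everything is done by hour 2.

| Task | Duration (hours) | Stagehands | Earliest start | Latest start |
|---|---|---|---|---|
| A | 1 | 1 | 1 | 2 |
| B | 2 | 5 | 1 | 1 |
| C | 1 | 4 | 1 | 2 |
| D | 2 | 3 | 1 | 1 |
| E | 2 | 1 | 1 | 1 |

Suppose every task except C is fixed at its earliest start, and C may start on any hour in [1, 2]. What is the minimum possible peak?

13

C@1: h1:14  h2:9 → peak 14
C@2: h1:10  h2:13 → peak 13
Best is C@2, peak 13.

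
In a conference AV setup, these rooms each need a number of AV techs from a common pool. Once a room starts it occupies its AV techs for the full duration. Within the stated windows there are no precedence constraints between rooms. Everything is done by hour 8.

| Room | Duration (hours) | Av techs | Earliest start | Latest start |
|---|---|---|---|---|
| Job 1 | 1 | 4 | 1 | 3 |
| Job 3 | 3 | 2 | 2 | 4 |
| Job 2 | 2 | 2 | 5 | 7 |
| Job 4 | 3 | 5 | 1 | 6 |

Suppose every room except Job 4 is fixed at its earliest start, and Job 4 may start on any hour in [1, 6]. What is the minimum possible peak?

Job 4@1: h1:9  h2:7  h3:7  h4:2  h5:2  h6:2  h7:0  h8:0 → peak 9
Job 4@2: h1:4  h2:7  h3:7  h4:7  h5:2  h6:2  h7:0  h8:0 → peak 7
Job 4@3: h1:4  h2:2  h3:7  h4:7  h5:7  h6:2  h7:0  h8:0 → peak 7
Job 4@4: h1:4  h2:2  h3:2  h4:7  h5:7  h6:7  h7:0  h8:0 → peak 7
Job 4@5: h1:4  h2:2  h3:2  h4:2  h5:7  h6:7  h7:5  h8:0 → peak 7
Job 4@6: h1:4  h2:2  h3:2  h4:2  h5:2  h6:7  h7:5  h8:5 → peak 7
Best is Job 4@2, peak 7.

7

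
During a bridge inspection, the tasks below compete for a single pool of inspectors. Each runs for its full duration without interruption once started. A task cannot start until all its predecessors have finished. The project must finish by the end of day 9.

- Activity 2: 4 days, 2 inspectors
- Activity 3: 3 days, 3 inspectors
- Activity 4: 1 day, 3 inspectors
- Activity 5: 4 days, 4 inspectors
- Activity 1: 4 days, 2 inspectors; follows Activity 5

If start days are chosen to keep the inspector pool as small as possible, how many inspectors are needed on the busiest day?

6

Early-start (Activity 2@1, Activity 3@1, Activity 4@1, Activity 5@1, Activity 1@5) gives peak 12: d1:12  d2:9  d3:9  d4:6  d5:2  d6:2  d7:2  d8:2  d9:0.
Shift Activity 3→5, Activity 4→5, Activity 1→6.
Schedule Activity 2@1, Activity 3@5, Activity 4@5, Activity 5@1, Activity 1@6: d1:6  d2:6  d3:6  d4:6  d5:6  d6:5  d7:5  d8:2  d9:2 — peak 6.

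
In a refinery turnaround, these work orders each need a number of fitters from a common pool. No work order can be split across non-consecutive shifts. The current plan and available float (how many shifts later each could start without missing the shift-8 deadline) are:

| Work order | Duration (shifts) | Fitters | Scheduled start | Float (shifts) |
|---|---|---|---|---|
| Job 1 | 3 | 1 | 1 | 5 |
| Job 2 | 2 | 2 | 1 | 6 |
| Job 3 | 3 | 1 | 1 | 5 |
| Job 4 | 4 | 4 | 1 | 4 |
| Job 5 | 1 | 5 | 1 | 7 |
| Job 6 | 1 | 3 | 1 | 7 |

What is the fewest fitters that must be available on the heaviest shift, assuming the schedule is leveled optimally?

Early-start (Job 1@1, Job 2@1, Job 3@1, Job 4@1, Job 5@1, Job 6@1) gives peak 16: s1:16  s2:8  s3:6  s4:4  s5:0  s6:0  s7:0  s8:0.
Shift Job 4→4, Job 5→8, Job 6→3.
Schedule Job 1@1, Job 2@1, Job 3@1, Job 4@4, Job 5@8, Job 6@3: s1:4  s2:4  s3:5  s4:4  s5:4  s6:4  s7:4  s8:5 — peak 5.
Total fitter-shifts = 34 over 8 shifts ⇒ peak ≥ ⌈34/8⌉ = 5, so 5 is optimal.

5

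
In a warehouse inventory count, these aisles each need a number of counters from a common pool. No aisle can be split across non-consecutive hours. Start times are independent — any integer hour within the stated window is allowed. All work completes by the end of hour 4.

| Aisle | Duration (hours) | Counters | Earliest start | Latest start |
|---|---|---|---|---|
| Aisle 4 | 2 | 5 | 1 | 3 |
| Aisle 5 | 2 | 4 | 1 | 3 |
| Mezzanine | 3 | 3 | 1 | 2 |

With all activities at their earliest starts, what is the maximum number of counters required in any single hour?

12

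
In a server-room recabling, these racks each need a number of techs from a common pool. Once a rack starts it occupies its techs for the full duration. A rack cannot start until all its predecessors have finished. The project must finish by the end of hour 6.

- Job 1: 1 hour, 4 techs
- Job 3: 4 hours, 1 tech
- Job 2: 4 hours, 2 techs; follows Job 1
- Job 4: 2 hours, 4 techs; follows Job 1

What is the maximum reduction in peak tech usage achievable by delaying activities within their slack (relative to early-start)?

Early-start peak: h1:5  h2:7  h3:7  h4:3  h5:2  h6:0 ⇒ 7.
Leveled (Job 1@1, Job 3@1, Job 2@2, Job 4@5): h1:5  h2:3  h3:3  h4:3  h5:6  h6:4 ⇒ 6.
Reduction 7 − 6 = 1.

1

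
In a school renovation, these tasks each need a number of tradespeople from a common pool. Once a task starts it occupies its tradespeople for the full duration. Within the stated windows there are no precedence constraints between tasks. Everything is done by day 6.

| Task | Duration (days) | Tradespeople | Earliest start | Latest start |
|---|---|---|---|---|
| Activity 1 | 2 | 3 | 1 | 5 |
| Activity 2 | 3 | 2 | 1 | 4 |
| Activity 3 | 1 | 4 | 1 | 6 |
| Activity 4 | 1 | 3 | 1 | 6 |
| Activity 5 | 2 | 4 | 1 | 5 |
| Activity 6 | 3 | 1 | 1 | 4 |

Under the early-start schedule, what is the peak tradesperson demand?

17

Early-start schedule: Activity 1@1, Activity 2@1, Activity 3@1, Activity 4@1, Activity 5@1, Activity 6@1.
Load per day: day 1: 17, day 2: 10, day 3: 3, day 4: 0, day 5: 0, day 6: 0.
Peak is 17.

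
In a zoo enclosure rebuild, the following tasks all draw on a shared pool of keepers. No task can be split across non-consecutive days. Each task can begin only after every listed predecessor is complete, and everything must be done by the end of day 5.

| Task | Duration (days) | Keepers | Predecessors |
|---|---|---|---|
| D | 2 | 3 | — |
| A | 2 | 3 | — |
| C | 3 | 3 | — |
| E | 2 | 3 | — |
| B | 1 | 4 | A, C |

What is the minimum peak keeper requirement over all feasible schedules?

7

Early-start (D@1, A@1, C@1, E@1, B@4) gives peak 12: d1:12  d2:12  d3:3  d4:4  d5:0.
Shift A→3, E→4, B→5.
Schedule D@1, A@3, C@1, E@4, B@5: d1:6  d2:6  d3:6  d4:6  d5:7 — peak 7.
Total keeper-days = 31 over 5 days ⇒ peak ≥ ⌈31/5⌉ = 7, so 7 is optimal.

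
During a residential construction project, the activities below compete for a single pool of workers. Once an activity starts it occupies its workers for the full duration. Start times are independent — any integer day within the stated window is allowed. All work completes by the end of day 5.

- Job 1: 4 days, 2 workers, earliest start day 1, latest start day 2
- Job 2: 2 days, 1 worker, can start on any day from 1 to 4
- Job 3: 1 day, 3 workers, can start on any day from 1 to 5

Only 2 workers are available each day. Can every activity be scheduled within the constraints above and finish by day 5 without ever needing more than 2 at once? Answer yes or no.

no

Total worker-days = 13; over 5 days the average is 13/5 > 2, so some day must exceed 2.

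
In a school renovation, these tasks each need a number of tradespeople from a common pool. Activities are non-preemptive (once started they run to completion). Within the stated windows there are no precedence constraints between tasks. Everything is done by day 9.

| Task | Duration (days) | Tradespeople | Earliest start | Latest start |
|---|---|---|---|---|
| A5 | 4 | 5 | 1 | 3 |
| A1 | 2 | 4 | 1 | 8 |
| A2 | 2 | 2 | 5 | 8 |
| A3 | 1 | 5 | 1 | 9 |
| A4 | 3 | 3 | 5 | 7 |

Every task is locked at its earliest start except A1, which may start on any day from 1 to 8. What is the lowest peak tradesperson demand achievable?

A1@1: d1:14  d2:9  d3:5  d4:5  d5:5  d6:5  d7:3  d8:0  d9:0 → peak 14
A1@2: d1:10  d2:9  d3:9  d4:5  d5:5  d6:5  d7:3  d8:0  d9:0 → peak 10
A1@3: d1:10  d2:5  d3:9  d4:9  d5:5  d6:5  d7:3  d8:0  d9:0 → peak 10
A1@4: d1:10  d2:5  d3:5  d4:9  d5:9  d6:5  d7:3  d8:0  d9:0 → peak 10
A1@5: d1:10  d2:5  d3:5  d4:5  d5:9  d6:9  d7:3  d8:0  d9:0 → peak 10
A1@6: d1:10  d2:5  d3:5  d4:5  d5:5  d6:9  d7:7  d8:0  d9:0 → peak 10
A1@7: d1:10  d2:5  d3:5  d4:5  d5:5  d6:5  d7:7  d8:4  d9:0 → peak 10
A1@8: d1:10  d2:5  d3:5  d4:5  d5:5  d6:5  d7:3  d8:4  d9:4 → peak 10
Best is A1@2, peak 10.

10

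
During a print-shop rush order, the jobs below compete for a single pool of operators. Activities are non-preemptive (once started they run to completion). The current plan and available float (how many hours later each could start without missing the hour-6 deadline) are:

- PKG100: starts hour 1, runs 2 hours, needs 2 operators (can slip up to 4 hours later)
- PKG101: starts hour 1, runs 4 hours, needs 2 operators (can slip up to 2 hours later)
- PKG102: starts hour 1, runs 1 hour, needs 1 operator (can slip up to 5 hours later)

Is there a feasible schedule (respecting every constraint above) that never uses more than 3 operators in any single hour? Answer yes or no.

yes

Schedule PKG100@1, PKG101@3, PKG102@1: h1:3  h2:2  h3:2  h4:2  h5:2  h6:2 — peak 3 ≤ 3.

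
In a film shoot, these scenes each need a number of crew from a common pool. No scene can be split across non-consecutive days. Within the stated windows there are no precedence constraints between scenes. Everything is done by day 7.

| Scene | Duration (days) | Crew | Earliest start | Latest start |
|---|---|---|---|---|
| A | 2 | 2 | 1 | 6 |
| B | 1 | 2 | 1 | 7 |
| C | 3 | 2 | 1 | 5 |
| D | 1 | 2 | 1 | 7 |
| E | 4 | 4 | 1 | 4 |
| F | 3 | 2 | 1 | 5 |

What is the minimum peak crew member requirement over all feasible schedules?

Early-start (A@1, B@1, C@1, D@1, E@1, F@1) gives peak 14: d1:14  d2:10  d3:8  d4:4  d5:0  d6:0  d7:0.
Shift D→2, E→3, F→4.
Schedule A@1, B@1, C@1, D@2, E@3, F@4: d1:6  d2:6  d3:6  d4:6  d5:6  d6:6  d7:0 — peak 6.
Total crew member-days = 36 over 7 days ⇒ peak ≥ ⌈36/7⌉ = 6, so 6 is optimal.

6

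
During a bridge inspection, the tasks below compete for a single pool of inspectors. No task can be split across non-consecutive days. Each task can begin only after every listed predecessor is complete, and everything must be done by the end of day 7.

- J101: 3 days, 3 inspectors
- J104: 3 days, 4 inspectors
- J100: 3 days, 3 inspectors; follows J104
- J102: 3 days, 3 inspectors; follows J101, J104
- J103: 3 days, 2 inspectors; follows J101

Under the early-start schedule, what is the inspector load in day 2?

7

At early start, day 2 has: J101, J104.
Demand: 3 + 4 = 7.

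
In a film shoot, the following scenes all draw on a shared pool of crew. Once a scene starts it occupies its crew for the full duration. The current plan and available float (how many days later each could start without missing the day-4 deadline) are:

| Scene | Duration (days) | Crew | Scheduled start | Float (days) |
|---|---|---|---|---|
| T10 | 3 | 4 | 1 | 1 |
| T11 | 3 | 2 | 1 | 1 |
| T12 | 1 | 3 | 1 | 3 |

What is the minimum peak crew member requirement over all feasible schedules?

Early-start (T10@1, T11@1, T12@1) gives peak 9: d1:9  d2:6  d3:6  d4:0.
Shift T12→4.
Schedule T10@1, T11@1, T12@4: d1:6  d2:6  d3:6  d4:3 — peak 6.
Total crew member-days = 21 over 4 days ⇒ peak ≥ ⌈21/4⌉ = 6, so 6 is optimal.

6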